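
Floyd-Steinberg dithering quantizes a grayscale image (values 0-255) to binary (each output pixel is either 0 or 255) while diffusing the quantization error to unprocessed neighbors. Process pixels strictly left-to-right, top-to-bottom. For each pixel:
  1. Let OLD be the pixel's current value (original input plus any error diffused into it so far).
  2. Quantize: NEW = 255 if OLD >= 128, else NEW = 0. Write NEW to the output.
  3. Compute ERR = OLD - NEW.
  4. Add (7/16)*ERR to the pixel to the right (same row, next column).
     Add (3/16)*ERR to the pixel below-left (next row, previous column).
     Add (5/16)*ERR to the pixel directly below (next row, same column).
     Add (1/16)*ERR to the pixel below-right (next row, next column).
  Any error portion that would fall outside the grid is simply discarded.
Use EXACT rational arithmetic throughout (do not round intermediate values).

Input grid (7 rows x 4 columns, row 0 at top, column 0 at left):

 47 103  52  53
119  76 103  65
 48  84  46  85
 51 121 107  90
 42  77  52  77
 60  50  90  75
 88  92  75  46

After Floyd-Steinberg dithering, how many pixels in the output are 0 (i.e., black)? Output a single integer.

Answer: 21

Derivation:
(0,0): OLD=47 → NEW=0, ERR=47
(0,1): OLD=1977/16 → NEW=0, ERR=1977/16
(0,2): OLD=27151/256 → NEW=0, ERR=27151/256
(0,3): OLD=407145/4096 → NEW=0, ERR=407145/4096
(1,0): OLD=40155/256 → NEW=255, ERR=-25125/256
(1,1): OLD=193533/2048 → NEW=0, ERR=193533/2048
(1,2): OLD=13359297/65536 → NEW=255, ERR=-3352383/65536
(1,3): OLD=84213015/1048576 → NEW=0, ERR=84213015/1048576
(2,0): OLD=1148463/32768 → NEW=0, ERR=1148463/32768
(2,1): OLD=118634997/1048576 → NEW=0, ERR=118634997/1048576
(2,2): OLD=210716777/2097152 → NEW=0, ERR=210716777/2097152
(2,3): OLD=5061998053/33554432 → NEW=255, ERR=-3494382107/33554432
(3,0): OLD=1395297087/16777216 → NEW=0, ERR=1395297087/16777216
(3,1): OLD=57383785249/268435456 → NEW=255, ERR=-11067256031/268435456
(3,2): OLD=463454834399/4294967296 → NEW=0, ERR=463454834399/4294967296
(3,3): OLD=7624080157849/68719476736 → NEW=0, ERR=7624080157849/68719476736
(4,0): OLD=258810625299/4294967296 → NEW=0, ERR=258810625299/4294967296
(4,1): OLD=3982627080377/34359738368 → NEW=0, ERR=3982627080377/34359738368
(4,2): OLD=170046793451161/1099511627776 → NEW=255, ERR=-110328671631719/1099511627776
(4,3): OLD=1310868474232063/17592186044416 → NEW=0, ERR=1310868474232063/17592186044416
(5,0): OLD=55285655086371/549755813888 → NEW=0, ERR=55285655086371/549755813888
(5,1): OLD=2026098311471701/17592186044416 → NEW=0, ERR=2026098311471701/17592186044416
(5,2): OLD=1145651651299145/8796093022208 → NEW=255, ERR=-1097352069363895/8796093022208
(5,3): OLD=10536777907257481/281474976710656 → NEW=0, ERR=10536777907257481/281474976710656
(6,0): OLD=39693797698772191/281474976710656 → NEW=255, ERR=-32082321362445089/281474976710656
(6,1): OLD=274803237843994121/4503599627370496 → NEW=0, ERR=274803237843994121/4503599627370496
(6,2): OLD=5543167427466097391/72057594037927936 → NEW=0, ERR=5543167427466097391/72057594037927936
(6,3): OLD=96334128773238190473/1152921504606846976 → NEW=0, ERR=96334128773238190473/1152921504606846976
Output grid:
  Row 0: ....  (4 black, running=4)
  Row 1: #.#.  (2 black, running=6)
  Row 2: ...#  (3 black, running=9)
  Row 3: .#..  (3 black, running=12)
  Row 4: ..#.  (3 black, running=15)
  Row 5: ..#.  (3 black, running=18)
  Row 6: #...  (3 black, running=21)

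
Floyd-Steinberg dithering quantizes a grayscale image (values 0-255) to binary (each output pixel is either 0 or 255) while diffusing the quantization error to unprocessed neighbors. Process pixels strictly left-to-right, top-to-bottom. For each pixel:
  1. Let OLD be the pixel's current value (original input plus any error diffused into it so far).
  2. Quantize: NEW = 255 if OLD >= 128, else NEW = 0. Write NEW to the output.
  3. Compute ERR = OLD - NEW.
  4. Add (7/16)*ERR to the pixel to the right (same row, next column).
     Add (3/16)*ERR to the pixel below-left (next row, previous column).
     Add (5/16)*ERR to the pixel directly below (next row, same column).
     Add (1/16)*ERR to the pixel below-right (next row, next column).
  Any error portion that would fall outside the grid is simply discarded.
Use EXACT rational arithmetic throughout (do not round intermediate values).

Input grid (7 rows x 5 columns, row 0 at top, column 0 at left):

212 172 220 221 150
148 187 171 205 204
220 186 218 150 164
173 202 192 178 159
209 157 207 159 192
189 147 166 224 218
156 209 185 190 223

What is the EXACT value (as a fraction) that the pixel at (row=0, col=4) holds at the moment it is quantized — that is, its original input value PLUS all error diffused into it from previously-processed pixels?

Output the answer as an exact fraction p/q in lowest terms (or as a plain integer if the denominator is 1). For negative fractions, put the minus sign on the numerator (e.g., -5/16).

(0,0): OLD=212 → NEW=255, ERR=-43
(0,1): OLD=2451/16 → NEW=255, ERR=-1629/16
(0,2): OLD=44917/256 → NEW=255, ERR=-20363/256
(0,3): OLD=762675/4096 → NEW=255, ERR=-281805/4096
(0,4): OLD=7857765/65536 → NEW=0, ERR=7857765/65536
Target (0,4): original=150, with diffused error = 7857765/65536

Answer: 7857765/65536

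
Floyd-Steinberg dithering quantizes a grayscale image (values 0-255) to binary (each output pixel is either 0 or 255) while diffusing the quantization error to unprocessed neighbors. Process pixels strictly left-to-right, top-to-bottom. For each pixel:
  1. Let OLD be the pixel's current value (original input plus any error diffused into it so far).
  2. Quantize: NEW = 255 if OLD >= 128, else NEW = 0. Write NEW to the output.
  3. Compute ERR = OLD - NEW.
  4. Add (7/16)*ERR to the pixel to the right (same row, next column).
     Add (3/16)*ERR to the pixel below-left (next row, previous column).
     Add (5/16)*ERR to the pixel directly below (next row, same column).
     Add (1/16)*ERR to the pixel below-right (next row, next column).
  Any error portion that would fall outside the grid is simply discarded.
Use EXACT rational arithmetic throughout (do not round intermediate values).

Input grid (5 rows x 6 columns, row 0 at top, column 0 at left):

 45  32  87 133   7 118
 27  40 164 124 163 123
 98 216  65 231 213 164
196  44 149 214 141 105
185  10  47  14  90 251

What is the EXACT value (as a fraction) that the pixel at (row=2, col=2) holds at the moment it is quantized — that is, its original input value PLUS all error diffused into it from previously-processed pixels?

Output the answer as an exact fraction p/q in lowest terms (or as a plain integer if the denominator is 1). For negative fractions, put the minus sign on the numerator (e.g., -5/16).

Answer: 916341453/16777216

Derivation:
(0,0): OLD=45 → NEW=0, ERR=45
(0,1): OLD=827/16 → NEW=0, ERR=827/16
(0,2): OLD=28061/256 → NEW=0, ERR=28061/256
(0,3): OLD=741195/4096 → NEW=255, ERR=-303285/4096
(0,4): OLD=-1664243/65536 → NEW=0, ERR=-1664243/65536
(0,5): OLD=112082267/1048576 → NEW=0, ERR=112082267/1048576
(1,0): OLD=12993/256 → NEW=0, ERR=12993/256
(1,1): OLD=208327/2048 → NEW=0, ERR=208327/2048
(1,2): OLD=15211219/65536 → NEW=255, ERR=-1500461/65536
(1,3): OLD=24362071/262144 → NEW=0, ERR=24362071/262144
(1,4): OLD=3542290597/16777216 → NEW=255, ERR=-735899483/16777216
(1,5): OLD=36406799859/268435456 → NEW=255, ERR=-32044241421/268435456
(2,0): OLD=4355965/32768 → NEW=255, ERR=-3999875/32768
(2,1): OLD=202651311/1048576 → NEW=255, ERR=-64735569/1048576
(2,2): OLD=916341453/16777216 → NEW=0, ERR=916341453/16777216
Target (2,2): original=65, with diffused error = 916341453/16777216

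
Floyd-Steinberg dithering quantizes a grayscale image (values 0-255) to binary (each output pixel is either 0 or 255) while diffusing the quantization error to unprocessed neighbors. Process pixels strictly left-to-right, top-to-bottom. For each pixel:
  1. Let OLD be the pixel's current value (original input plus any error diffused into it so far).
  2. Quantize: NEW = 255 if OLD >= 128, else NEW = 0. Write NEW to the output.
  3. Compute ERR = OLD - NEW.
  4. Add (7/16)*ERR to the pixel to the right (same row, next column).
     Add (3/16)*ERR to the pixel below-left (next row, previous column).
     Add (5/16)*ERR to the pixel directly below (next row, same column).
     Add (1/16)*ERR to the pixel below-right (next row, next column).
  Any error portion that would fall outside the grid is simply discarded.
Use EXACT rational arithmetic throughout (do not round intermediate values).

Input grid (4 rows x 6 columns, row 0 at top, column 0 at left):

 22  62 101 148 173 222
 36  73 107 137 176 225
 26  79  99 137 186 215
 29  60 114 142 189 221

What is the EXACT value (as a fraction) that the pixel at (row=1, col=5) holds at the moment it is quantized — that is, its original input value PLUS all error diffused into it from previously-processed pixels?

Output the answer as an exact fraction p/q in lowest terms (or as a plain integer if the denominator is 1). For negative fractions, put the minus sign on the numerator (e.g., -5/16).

Answer: 24648652357/134217728

Derivation:
(0,0): OLD=22 → NEW=0, ERR=22
(0,1): OLD=573/8 → NEW=0, ERR=573/8
(0,2): OLD=16939/128 → NEW=255, ERR=-15701/128
(0,3): OLD=193197/2048 → NEW=0, ERR=193197/2048
(0,4): OLD=7021243/32768 → NEW=255, ERR=-1334597/32768
(0,5): OLD=107049757/524288 → NEW=255, ERR=-26643683/524288
(1,0): OLD=7207/128 → NEW=0, ERR=7207/128
(1,1): OLD=100753/1024 → NEW=0, ERR=100753/1024
(1,2): OLD=4386917/32768 → NEW=255, ERR=-3968923/32768
(1,3): OLD=12869377/131072 → NEW=0, ERR=12869377/131072
(1,4): OLD=1699497187/8388608 → NEW=255, ERR=-439597853/8388608
(1,5): OLD=24648652357/134217728 → NEW=255, ERR=-9576868283/134217728
Target (1,5): original=225, with diffused error = 24648652357/134217728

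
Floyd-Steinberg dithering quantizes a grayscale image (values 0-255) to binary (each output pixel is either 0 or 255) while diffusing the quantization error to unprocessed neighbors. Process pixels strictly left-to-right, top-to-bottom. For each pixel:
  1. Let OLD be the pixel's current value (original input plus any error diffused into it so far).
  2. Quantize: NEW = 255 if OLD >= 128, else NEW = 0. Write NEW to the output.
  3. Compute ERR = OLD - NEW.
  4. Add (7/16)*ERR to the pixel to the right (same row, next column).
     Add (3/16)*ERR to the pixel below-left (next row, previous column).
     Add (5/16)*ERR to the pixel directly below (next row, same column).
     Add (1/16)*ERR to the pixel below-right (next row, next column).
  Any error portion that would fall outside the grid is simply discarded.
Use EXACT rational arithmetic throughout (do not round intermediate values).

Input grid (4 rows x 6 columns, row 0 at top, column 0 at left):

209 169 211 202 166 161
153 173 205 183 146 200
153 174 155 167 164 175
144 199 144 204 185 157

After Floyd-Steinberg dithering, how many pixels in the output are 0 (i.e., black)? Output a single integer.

Answer: 7

Derivation:
(0,0): OLD=209 → NEW=255, ERR=-46
(0,1): OLD=1191/8 → NEW=255, ERR=-849/8
(0,2): OLD=21065/128 → NEW=255, ERR=-11575/128
(0,3): OLD=332671/2048 → NEW=255, ERR=-189569/2048
(0,4): OLD=4112505/32768 → NEW=0, ERR=4112505/32768
(0,5): OLD=113197903/524288 → NEW=255, ERR=-20495537/524288
(1,0): OLD=15197/128 → NEW=0, ERR=15197/128
(1,1): OLD=176075/1024 → NEW=255, ERR=-85045/1024
(1,2): OLD=3814759/32768 → NEW=0, ERR=3814759/32768
(1,3): OLD=29214203/131072 → NEW=255, ERR=-4209157/131072
(1,4): OLD=1325864497/8388608 → NEW=255, ERR=-813230543/8388608
(1,5): OLD=20564090119/134217728 → NEW=255, ERR=-13661430521/134217728
(2,0): OLD=2859497/16384 → NEW=255, ERR=-1318423/16384
(2,1): OLD=74495699/524288 → NEW=255, ERR=-59197741/524288
(2,2): OLD=1096977849/8388608 → NEW=255, ERR=-1042117191/8388608
(2,3): OLD=6154748337/67108864 → NEW=0, ERR=6154748337/67108864
(2,4): OLD=328000883219/2147483648 → NEW=255, ERR=-219607447021/2147483648
(2,5): OLD=3174600624565/34359738368 → NEW=0, ERR=3174600624565/34359738368
(3,0): OLD=819418649/8388608 → NEW=0, ERR=819418649/8388608
(3,1): OLD=11954027493/67108864 → NEW=255, ERR=-5158732827/67108864
(3,2): OLD=43854969695/536870912 → NEW=0, ERR=43854969695/536870912
(3,3): OLD=8296481170493/34359738368 → NEW=255, ERR=-465252113347/34359738368
(3,4): OLD=46777249018205/274877906944 → NEW=255, ERR=-23316617252515/274877906944
(3,5): OLD=626151253239635/4398046511104 → NEW=255, ERR=-495350607091885/4398046511104
Output grid:
  Row 0: ####.#  (1 black, running=1)
  Row 1: .#.###  (2 black, running=3)
  Row 2: ###.#.  (2 black, running=5)
  Row 3: .#.###  (2 black, running=7)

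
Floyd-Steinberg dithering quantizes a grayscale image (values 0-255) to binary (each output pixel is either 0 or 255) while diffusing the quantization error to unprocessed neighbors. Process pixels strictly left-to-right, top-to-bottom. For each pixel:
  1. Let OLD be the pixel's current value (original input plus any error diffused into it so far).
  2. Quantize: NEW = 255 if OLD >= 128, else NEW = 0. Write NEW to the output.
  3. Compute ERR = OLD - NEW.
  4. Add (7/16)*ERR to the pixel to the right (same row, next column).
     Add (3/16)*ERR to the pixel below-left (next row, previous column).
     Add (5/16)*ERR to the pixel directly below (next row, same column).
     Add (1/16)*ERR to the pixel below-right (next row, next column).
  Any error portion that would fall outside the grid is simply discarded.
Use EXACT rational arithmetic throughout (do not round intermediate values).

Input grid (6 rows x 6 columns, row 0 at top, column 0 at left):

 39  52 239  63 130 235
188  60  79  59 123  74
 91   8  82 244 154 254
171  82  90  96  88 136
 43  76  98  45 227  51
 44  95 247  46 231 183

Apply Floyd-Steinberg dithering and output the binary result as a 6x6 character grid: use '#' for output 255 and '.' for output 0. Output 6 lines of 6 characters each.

(0,0): OLD=39 → NEW=0, ERR=39
(0,1): OLD=1105/16 → NEW=0, ERR=1105/16
(0,2): OLD=68919/256 → NEW=255, ERR=3639/256
(0,3): OLD=283521/4096 → NEW=0, ERR=283521/4096
(0,4): OLD=10504327/65536 → NEW=255, ERR=-6207353/65536
(0,5): OLD=202963889/1048576 → NEW=255, ERR=-64422991/1048576
(1,0): OLD=54563/256 → NEW=255, ERR=-10717/256
(1,1): OLD=140021/2048 → NEW=0, ERR=140021/2048
(1,2): OLD=8562201/65536 → NEW=255, ERR=-8149479/65536
(1,3): OLD=2452709/262144 → NEW=0, ERR=2452709/262144
(1,4): OLD=1514997583/16777216 → NEW=0, ERR=1514997583/16777216
(1,5): OLD=23726285177/268435456 → NEW=0, ERR=23726285177/268435456
(2,0): OLD=2973271/32768 → NEW=0, ERR=2973271/32768
(2,1): OLD=45225773/1048576 → NEW=0, ERR=45225773/1048576
(2,2): OLD=1141477063/16777216 → NEW=0, ERR=1141477063/16777216
(2,3): OLD=38366091855/134217728 → NEW=255, ERR=4140571215/134217728
(2,4): OLD=914283196781/4294967296 → NEW=255, ERR=-180933463699/4294967296
(2,5): OLD=18474155040459/68719476736 → NEW=255, ERR=950688472779/68719476736
(3,0): OLD=3480304615/16777216 → NEW=255, ERR=-797885465/16777216
(3,1): OLD=12495658459/134217728 → NEW=0, ERR=12495658459/134217728
(3,2): OLD=172306416321/1073741824 → NEW=255, ERR=-101497748799/1073741824
(3,3): OLD=4167041931715/68719476736 → NEW=0, ERR=4167041931715/68719476736
(3,4): OLD=58211838775395/549755813888 → NEW=0, ERR=58211838775395/549755813888
(3,5): OLD=1618619578005741/8796093022208 → NEW=255, ERR=-624384142657299/8796093022208
(4,0): OLD=97913353641/2147483648 → NEW=0, ERR=97913353641/2147483648
(4,1): OLD=3585270435861/34359738368 → NEW=0, ERR=3585270435861/34359738368
(4,2): OLD=144365548934575/1099511627776 → NEW=255, ERR=-136009916148305/1099511627776
(4,3): OLD=418279651379979/17592186044416 → NEW=0, ERR=418279651379979/17592186044416
(4,4): OLD=73457129355617211/281474976710656 → NEW=255, ERR=1681010294399931/281474976710656
(4,5): OLD=171353651684529213/4503599627370496 → NEW=0, ERR=171353651684529213/4503599627370496
(5,0): OLD=42778135409935/549755813888 → NEW=0, ERR=42778135409935/549755813888
(5,1): OLD=2485896728315647/17592186044416 → NEW=255, ERR=-2000110713010433/17592186044416
(5,2): OLD=23866624190947685/140737488355328 → NEW=255, ERR=-12021435339660955/140737488355328
(5,3): OLD=42552352563421479/4503599627370496 → NEW=0, ERR=42552352563421479/4503599627370496
(5,4): OLD=2212349007508020039/9007199254740992 → NEW=255, ERR=-84486802450932921/9007199254740992
(5,5): OLD=27549000646991184051/144115188075855872 → NEW=255, ERR=-9200372312352063309/144115188075855872
Row 0: ..#.##
Row 1: #.#...
Row 2: ...###
Row 3: #.#..#
Row 4: ..#.#.
Row 5: .##.##

Answer: ..#.##
#.#...
...###
#.#..#
..#.#.
.##.##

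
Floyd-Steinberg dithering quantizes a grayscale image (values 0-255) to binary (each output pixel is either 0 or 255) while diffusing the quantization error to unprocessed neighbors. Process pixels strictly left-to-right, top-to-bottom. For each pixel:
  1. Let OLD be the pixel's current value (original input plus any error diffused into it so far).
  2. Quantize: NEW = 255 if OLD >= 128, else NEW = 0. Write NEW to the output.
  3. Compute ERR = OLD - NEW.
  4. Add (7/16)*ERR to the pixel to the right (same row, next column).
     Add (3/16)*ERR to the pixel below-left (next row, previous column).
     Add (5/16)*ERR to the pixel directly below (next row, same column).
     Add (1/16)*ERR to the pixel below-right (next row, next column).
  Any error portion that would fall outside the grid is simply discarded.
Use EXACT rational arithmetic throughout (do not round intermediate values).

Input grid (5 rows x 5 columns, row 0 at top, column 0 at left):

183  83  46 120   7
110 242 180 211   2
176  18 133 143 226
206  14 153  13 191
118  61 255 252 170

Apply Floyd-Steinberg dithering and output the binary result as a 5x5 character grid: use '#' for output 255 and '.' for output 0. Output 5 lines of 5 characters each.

Answer: #..#.
.###.
#..##
#.#..
..###

Derivation:
(0,0): OLD=183 → NEW=255, ERR=-72
(0,1): OLD=103/2 → NEW=0, ERR=103/2
(0,2): OLD=2193/32 → NEW=0, ERR=2193/32
(0,3): OLD=76791/512 → NEW=255, ERR=-53769/512
(0,4): OLD=-319039/8192 → NEW=0, ERR=-319039/8192
(1,0): OLD=3109/32 → NEW=0, ERR=3109/32
(1,1): OLD=79091/256 → NEW=255, ERR=13811/256
(1,2): OLD=1708415/8192 → NEW=255, ERR=-380545/8192
(1,3): OLD=5073787/32768 → NEW=255, ERR=-3282053/32768
(1,4): OLD=-31747791/524288 → NEW=0, ERR=-31747791/524288
(2,0): OLD=886689/4096 → NEW=255, ERR=-157791/4096
(2,1): OLD=2014251/131072 → NEW=0, ERR=2014251/131072
(2,2): OLD=230263969/2097152 → NEW=0, ERR=230263969/2097152
(2,3): OLD=4881481587/33554432 → NEW=255, ERR=-3674898573/33554432
(2,4): OLD=82088420709/536870912 → NEW=255, ERR=-54813661851/536870912
(3,0): OLD=412809505/2097152 → NEW=255, ERR=-121964255/2097152
(3,1): OLD=193577629/16777216 → NEW=0, ERR=193577629/16777216
(3,2): OLD=92763406399/536870912 → NEW=255, ERR=-44138676161/536870912
(3,3): OLD=-74598359845/1073741824 → NEW=0, ERR=-74598359845/1073741824
(3,4): OLD=2093433122383/17179869184 → NEW=0, ERR=2093433122383/17179869184
(4,0): OLD=27377546495/268435456 → NEW=0, ERR=27377546495/268435456
(4,1): OLD=774605203919/8589934592 → NEW=0, ERR=774605203919/8589934592
(4,2): OLD=35246826579681/137438953472 → NEW=255, ERR=199893444321/137438953472
(4,3): OLD=546753058048527/2199023255552 → NEW=255, ERR=-13997872117233/2199023255552
(4,4): OLD=7070377907643369/35184372088832 → NEW=255, ERR=-1901636975008791/35184372088832
Row 0: #..#.
Row 1: .###.
Row 2: #..##
Row 3: #.#..
Row 4: ..###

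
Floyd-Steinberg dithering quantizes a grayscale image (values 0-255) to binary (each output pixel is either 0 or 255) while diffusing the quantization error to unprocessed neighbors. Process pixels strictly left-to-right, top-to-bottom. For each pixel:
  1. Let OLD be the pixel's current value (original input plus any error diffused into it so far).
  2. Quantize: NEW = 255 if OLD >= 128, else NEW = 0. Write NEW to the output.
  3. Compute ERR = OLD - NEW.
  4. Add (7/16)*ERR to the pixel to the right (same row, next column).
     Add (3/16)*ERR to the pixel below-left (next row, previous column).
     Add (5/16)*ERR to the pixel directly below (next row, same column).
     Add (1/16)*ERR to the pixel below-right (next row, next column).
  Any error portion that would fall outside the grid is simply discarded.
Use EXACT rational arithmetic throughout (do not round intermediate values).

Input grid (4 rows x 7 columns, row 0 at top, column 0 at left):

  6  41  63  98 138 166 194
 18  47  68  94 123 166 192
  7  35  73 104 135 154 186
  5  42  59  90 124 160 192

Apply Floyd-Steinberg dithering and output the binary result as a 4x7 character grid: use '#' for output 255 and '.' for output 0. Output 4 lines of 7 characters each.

Answer: ...#.##
....#.#
..#.###
...#..#

Derivation:
(0,0): OLD=6 → NEW=0, ERR=6
(0,1): OLD=349/8 → NEW=0, ERR=349/8
(0,2): OLD=10507/128 → NEW=0, ERR=10507/128
(0,3): OLD=274253/2048 → NEW=255, ERR=-247987/2048
(0,4): OLD=2786075/32768 → NEW=0, ERR=2786075/32768
(0,5): OLD=106534333/524288 → NEW=255, ERR=-27159107/524288
(0,6): OLD=1437276203/8388608 → NEW=255, ERR=-701818837/8388608
(1,0): OLD=3591/128 → NEW=0, ERR=3591/128
(1,1): OLD=90801/1024 → NEW=0, ERR=90801/1024
(1,2): OLD=3685381/32768 → NEW=0, ERR=3685381/32768
(1,3): OLD=16572449/131072 → NEW=0, ERR=16572449/131072
(1,4): OLD=1573751363/8388608 → NEW=255, ERR=-565343677/8388608
(1,5): OLD=7378893619/67108864 → NEW=0, ERR=7378893619/67108864
(1,6): OLD=226261566365/1073741824 → NEW=255, ERR=-47542598755/1073741824
(2,0): OLD=530731/16384 → NEW=0, ERR=530731/16384
(2,1): OLD=52283913/524288 → NEW=0, ERR=52283913/524288
(2,2): OLD=1518545755/8388608 → NEW=255, ERR=-620549285/8388608
(2,3): OLD=7082704451/67108864 → NEW=0, ERR=7082704451/67108864
(2,4): OLD=101271052531/536870912 → NEW=255, ERR=-35631030029/536870912
(2,5): OLD=2522185136529/17179869184 → NEW=255, ERR=-1858681505391/17179869184
(2,6): OLD=36202109019911/274877906944 → NEW=255, ERR=-33891757250809/274877906944
(3,0): OLD=283711739/8388608 → NEW=0, ERR=283711739/8388608
(3,1): OLD=5107963103/67108864 → NEW=0, ERR=5107963103/67108864
(3,2): OLD=51112496077/536870912 → NEW=0, ERR=51112496077/536870912
(3,3): OLD=316895379883/2147483648 → NEW=255, ERR=-230712950357/2147483648
(3,4): OLD=11701098259707/274877906944 → NEW=0, ERR=11701098259707/274877906944
(3,5): OLD=258491125018017/2199023255552 → NEW=0, ERR=258491125018017/2199023255552
(3,6): OLD=6971255793459455/35184372088832 → NEW=255, ERR=-2000759089192705/35184372088832
Row 0: ...#.##
Row 1: ....#.#
Row 2: ..#.###
Row 3: ...#..#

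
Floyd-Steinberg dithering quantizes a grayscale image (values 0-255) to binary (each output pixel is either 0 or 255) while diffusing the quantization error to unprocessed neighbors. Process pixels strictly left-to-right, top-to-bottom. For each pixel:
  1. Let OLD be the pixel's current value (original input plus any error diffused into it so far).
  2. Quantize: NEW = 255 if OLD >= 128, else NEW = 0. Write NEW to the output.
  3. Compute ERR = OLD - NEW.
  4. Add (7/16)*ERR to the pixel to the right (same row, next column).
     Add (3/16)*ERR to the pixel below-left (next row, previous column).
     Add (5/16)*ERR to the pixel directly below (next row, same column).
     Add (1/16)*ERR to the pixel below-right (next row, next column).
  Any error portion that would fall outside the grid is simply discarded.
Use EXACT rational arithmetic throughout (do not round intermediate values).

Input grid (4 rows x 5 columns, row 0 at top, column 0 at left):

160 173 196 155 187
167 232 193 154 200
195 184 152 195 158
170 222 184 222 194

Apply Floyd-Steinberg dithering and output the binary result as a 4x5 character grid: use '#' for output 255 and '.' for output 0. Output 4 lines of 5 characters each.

Answer: ###.#
.####
##.#.
##.##

Derivation:
(0,0): OLD=160 → NEW=255, ERR=-95
(0,1): OLD=2103/16 → NEW=255, ERR=-1977/16
(0,2): OLD=36337/256 → NEW=255, ERR=-28943/256
(0,3): OLD=432279/4096 → NEW=0, ERR=432279/4096
(0,4): OLD=15281185/65536 → NEW=255, ERR=-1430495/65536
(1,0): OLD=29221/256 → NEW=0, ERR=29221/256
(1,1): OLD=442755/2048 → NEW=255, ERR=-79485/2048
(1,2): OLD=10010943/65536 → NEW=255, ERR=-6700737/65536
(1,3): OLD=34364243/262144 → NEW=255, ERR=-32482477/262144
(1,4): OLD=610539417/4194304 → NEW=255, ERR=-459008103/4194304
(2,0): OLD=7320145/32768 → NEW=255, ERR=-1035695/32768
(2,1): OLD=153099019/1048576 → NEW=255, ERR=-114287861/1048576
(2,2): OLD=783576801/16777216 → NEW=0, ERR=783576801/16777216
(2,3): OLD=40212072979/268435456 → NEW=255, ERR=-28238968301/268435456
(2,4): OLD=300787405253/4294967296 → NEW=0, ERR=300787405253/4294967296
(3,0): OLD=2343551937/16777216 → NEW=255, ERR=-1934638143/16777216
(3,1): OLD=19363814957/134217728 → NEW=255, ERR=-14861705683/134217728
(3,2): OLD=530921649663/4294967296 → NEW=0, ERR=530921649663/4294967296
(3,3): OLD=2227001974471/8589934592 → NEW=255, ERR=36568653511/8589934592
(3,4): OLD=29023364615043/137438953472 → NEW=255, ERR=-6023568520317/137438953472
Row 0: ###.#
Row 1: .####
Row 2: ##.#.
Row 3: ##.##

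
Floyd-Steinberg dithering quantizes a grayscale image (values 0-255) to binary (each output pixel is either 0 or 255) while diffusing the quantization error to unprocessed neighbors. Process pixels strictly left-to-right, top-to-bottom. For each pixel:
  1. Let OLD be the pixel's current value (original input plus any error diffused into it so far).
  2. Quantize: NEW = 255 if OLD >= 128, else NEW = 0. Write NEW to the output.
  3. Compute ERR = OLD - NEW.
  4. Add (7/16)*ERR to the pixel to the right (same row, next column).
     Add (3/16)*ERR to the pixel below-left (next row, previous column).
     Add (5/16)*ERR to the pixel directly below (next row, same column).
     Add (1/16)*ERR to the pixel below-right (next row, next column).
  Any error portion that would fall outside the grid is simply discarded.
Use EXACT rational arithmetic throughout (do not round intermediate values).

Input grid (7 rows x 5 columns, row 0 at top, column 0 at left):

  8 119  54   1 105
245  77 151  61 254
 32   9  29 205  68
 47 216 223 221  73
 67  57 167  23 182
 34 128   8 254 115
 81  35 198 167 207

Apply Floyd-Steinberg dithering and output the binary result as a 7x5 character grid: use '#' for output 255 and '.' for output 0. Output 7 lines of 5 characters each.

Answer: .....
###.#
...#.
.###.
..#.#
.#.#.
..###

Derivation:
(0,0): OLD=8 → NEW=0, ERR=8
(0,1): OLD=245/2 → NEW=0, ERR=245/2
(0,2): OLD=3443/32 → NEW=0, ERR=3443/32
(0,3): OLD=24613/512 → NEW=0, ERR=24613/512
(0,4): OLD=1032451/8192 → NEW=0, ERR=1032451/8192
(1,0): OLD=8655/32 → NEW=255, ERR=495/32
(1,1): OLD=36537/256 → NEW=255, ERR=-28743/256
(1,2): OLD=1246589/8192 → NEW=255, ERR=-842371/8192
(1,3): OLD=2011649/32768 → NEW=0, ERR=2011649/32768
(1,4): OLD=169474947/524288 → NEW=255, ERR=35781507/524288
(2,0): OLD=64643/4096 → NEW=0, ERR=64643/4096
(2,1): OLD=-4914623/131072 → NEW=0, ERR=-4914623/131072
(2,2): OLD=-31551261/2097152 → NEW=0, ERR=-31551261/2097152
(2,3): OLD=7515258521/33554432 → NEW=255, ERR=-1041121639/33554432
(2,4): OLD=42729381359/536870912 → NEW=0, ERR=42729381359/536870912
(3,0): OLD=94165155/2097152 → NEW=0, ERR=94165155/2097152
(3,1): OLD=3726093495/16777216 → NEW=255, ERR=-552096585/16777216
(3,2): OLD=105087251901/536870912 → NEW=255, ERR=-31814830659/536870912
(3,3): OLD=214061627545/1073741824 → NEW=255, ERR=-59742537575/1073741824
(3,4): OLD=1229910608549/17179869184 → NEW=0, ERR=1229910608549/17179869184
(4,0): OLD=20095491997/268435456 → NEW=0, ERR=20095491997/268435456
(4,1): OLD=611289493805/8589934592 → NEW=0, ERR=611289493805/8589934592
(4,2): OLD=22969650880419/137438953472 → NEW=255, ERR=-12077282254941/137438953472
(4,3): OLD=-50825406998419/2199023255552 → NEW=0, ERR=-50825406998419/2199023255552
(4,4): OLD=6712567943696251/35184372088832 → NEW=255, ERR=-2259446938955909/35184372088832
(5,0): OLD=9722071618983/137438953472 → NEW=0, ERR=9722071618983/137438953472
(5,1): OLD=186244841342789/1099511627776 → NEW=255, ERR=-94130623740091/1099511627776
(5,2): OLD=-1998522446627075/35184372088832 → NEW=0, ERR=-1998522446627075/35184372088832
(5,3): OLD=28765868352154395/140737488355328 → NEW=255, ERR=-7122191178454245/140737488355328
(5,4): OLD=160659875497606809/2251799813685248 → NEW=0, ERR=160659875497606809/2251799813685248
(6,0): OLD=1531458063136743/17592186044416 → NEW=0, ERR=1531458063136743/17592186044416
(6,1): OLD=22576044449824185/562949953421312 → NEW=0, ERR=22576044449824185/562949953421312
(6,2): OLD=1647914794360942179/9007199254740992 → NEW=255, ERR=-648921015598010781/9007199254740992
(6,3): OLD=18661984882011247265/144115188075855872 → NEW=255, ERR=-18087388077332000095/144115188075855872
(6,4): OLD=394815822758407679399/2305843009213693952 → NEW=255, ERR=-193174144591084278361/2305843009213693952
Row 0: .....
Row 1: ###.#
Row 2: ...#.
Row 3: .###.
Row 4: ..#.#
Row 5: .#.#.
Row 6: ..###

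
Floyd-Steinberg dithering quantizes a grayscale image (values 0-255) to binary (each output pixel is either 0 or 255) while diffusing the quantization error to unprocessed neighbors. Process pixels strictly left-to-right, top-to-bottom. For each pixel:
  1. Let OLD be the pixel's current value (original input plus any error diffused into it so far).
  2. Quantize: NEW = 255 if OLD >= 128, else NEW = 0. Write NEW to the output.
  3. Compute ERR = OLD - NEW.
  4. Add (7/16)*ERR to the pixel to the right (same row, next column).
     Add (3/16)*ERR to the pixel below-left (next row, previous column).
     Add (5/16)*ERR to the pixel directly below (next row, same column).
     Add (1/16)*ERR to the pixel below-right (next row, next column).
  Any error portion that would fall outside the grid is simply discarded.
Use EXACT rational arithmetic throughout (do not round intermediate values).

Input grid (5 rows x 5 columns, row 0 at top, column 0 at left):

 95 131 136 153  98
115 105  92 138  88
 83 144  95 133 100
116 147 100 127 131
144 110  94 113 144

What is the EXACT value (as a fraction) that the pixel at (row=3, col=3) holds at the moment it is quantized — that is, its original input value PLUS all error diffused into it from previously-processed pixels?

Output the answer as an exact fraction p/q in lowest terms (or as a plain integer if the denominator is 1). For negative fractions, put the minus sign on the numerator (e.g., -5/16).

Answer: 1011922614489/8589934592

Derivation:
(0,0): OLD=95 → NEW=0, ERR=95
(0,1): OLD=2761/16 → NEW=255, ERR=-1319/16
(0,2): OLD=25583/256 → NEW=0, ERR=25583/256
(0,3): OLD=805769/4096 → NEW=255, ERR=-238711/4096
(0,4): OLD=4751551/65536 → NEW=0, ERR=4751551/65536
(1,0): OLD=33083/256 → NEW=255, ERR=-32197/256
(1,1): OLD=100125/2048 → NEW=0, ERR=100125/2048
(1,2): OLD=8423905/65536 → NEW=255, ERR=-8287775/65536
(1,3): OLD=22099021/262144 → NEW=0, ERR=22099021/262144
(1,4): OLD=603545415/4194304 → NEW=255, ERR=-466002105/4194304
(2,0): OLD=1732239/32768 → NEW=0, ERR=1732239/32768
(2,1): OLD=158160533/1048576 → NEW=255, ERR=-109226347/1048576
(2,2): OLD=482681343/16777216 → NEW=0, ERR=482681343/16777216
(2,3): OLD=38438676109/268435456 → NEW=255, ERR=-30012365171/268435456
(2,4): OLD=92918897307/4294967296 → NEW=0, ERR=92918897307/4294967296
(3,0): OLD=1895636255/16777216 → NEW=0, ERR=1895636255/16777216
(3,1): OLD=23163154227/134217728 → NEW=255, ERR=-11062366413/134217728
(3,2): OLD=195239066913/4294967296 → NEW=0, ERR=195239066913/4294967296
(3,3): OLD=1011922614489/8589934592 → NEW=0, ERR=1011922614489/8589934592
Target (3,3): original=127, with diffused error = 1011922614489/8589934592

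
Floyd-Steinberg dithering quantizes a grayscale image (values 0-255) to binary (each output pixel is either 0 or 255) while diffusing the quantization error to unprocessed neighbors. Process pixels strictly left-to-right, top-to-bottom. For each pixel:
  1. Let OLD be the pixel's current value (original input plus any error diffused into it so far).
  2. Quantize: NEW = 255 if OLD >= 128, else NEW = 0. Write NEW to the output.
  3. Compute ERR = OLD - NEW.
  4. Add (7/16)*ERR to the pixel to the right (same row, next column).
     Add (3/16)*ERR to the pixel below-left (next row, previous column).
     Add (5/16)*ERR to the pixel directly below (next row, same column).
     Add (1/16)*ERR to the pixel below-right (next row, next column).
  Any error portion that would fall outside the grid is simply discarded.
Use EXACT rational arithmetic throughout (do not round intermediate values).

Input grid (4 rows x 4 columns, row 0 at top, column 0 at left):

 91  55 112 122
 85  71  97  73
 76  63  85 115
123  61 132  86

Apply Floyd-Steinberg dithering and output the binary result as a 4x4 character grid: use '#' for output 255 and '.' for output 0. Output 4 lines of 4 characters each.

Answer: ..#.
#..#
..#.
#..#

Derivation:
(0,0): OLD=91 → NEW=0, ERR=91
(0,1): OLD=1517/16 → NEW=0, ERR=1517/16
(0,2): OLD=39291/256 → NEW=255, ERR=-25989/256
(0,3): OLD=317789/4096 → NEW=0, ERR=317789/4096
(1,0): OLD=33591/256 → NEW=255, ERR=-31689/256
(1,1): OLD=67841/2048 → NEW=0, ERR=67841/2048
(1,2): OLD=6569365/65536 → NEW=0, ERR=6569365/65536
(1,3): OLD=141301539/1048576 → NEW=255, ERR=-126085341/1048576
(2,0): OLD=1426331/32768 → NEW=0, ERR=1426331/32768
(2,1): OLD=108479193/1048576 → NEW=0, ERR=108479193/1048576
(2,2): OLD=295930685/2097152 → NEW=255, ERR=-238843075/2097152
(2,3): OLD=1136224425/33554432 → NEW=0, ERR=1136224425/33554432
(3,0): OLD=2617248107/16777216 → NEW=255, ERR=-1660941973/16777216
(3,1): OLD=8424352117/268435456 → NEW=0, ERR=8424352117/268435456
(3,2): OLD=528086639499/4294967296 → NEW=0, ERR=528086639499/4294967296
(3,3): OLD=9844514490189/68719476736 → NEW=255, ERR=-7678952077491/68719476736
Row 0: ..#.
Row 1: #..#
Row 2: ..#.
Row 3: #..#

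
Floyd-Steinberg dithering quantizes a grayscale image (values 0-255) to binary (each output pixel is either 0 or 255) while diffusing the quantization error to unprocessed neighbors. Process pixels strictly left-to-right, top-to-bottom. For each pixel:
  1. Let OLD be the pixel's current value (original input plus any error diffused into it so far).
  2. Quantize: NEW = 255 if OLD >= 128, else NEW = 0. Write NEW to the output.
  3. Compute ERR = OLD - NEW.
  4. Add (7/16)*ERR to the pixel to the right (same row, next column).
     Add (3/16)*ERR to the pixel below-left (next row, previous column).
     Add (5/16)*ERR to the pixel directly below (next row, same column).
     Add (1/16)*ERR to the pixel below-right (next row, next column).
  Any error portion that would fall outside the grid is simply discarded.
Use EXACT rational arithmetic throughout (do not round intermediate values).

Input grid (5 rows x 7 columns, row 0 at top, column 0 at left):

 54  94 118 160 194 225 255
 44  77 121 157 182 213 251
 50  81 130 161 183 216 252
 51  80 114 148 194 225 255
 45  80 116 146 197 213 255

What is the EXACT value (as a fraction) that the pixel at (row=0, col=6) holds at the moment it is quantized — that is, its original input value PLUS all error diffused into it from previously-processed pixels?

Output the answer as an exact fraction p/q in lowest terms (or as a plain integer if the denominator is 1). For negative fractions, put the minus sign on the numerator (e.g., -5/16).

(0,0): OLD=54 → NEW=0, ERR=54
(0,1): OLD=941/8 → NEW=0, ERR=941/8
(0,2): OLD=21691/128 → NEW=255, ERR=-10949/128
(0,3): OLD=251037/2048 → NEW=0, ERR=251037/2048
(0,4): OLD=8114251/32768 → NEW=255, ERR=-241589/32768
(0,5): OLD=116273677/524288 → NEW=255, ERR=-17419763/524288
(0,6): OLD=2017156699/8388608 → NEW=255, ERR=-121938341/8388608
Target (0,6): original=255, with diffused error = 2017156699/8388608

Answer: 2017156699/8388608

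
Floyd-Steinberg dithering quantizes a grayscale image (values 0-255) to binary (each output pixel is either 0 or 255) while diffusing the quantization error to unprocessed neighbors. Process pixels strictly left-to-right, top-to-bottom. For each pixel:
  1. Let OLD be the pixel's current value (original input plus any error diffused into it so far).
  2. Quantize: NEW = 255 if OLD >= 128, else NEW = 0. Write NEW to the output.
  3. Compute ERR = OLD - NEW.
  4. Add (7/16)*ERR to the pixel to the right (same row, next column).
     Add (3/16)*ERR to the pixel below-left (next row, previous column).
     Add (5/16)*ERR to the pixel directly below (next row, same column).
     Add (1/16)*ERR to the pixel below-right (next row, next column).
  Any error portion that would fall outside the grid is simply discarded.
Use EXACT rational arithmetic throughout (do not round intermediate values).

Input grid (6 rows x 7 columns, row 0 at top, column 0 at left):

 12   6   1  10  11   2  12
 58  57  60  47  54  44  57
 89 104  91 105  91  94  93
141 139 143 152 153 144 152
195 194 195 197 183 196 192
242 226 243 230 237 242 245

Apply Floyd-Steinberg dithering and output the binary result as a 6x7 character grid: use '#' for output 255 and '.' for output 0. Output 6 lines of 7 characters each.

(0,0): OLD=12 → NEW=0, ERR=12
(0,1): OLD=45/4 → NEW=0, ERR=45/4
(0,2): OLD=379/64 → NEW=0, ERR=379/64
(0,3): OLD=12893/1024 → NEW=0, ERR=12893/1024
(0,4): OLD=270475/16384 → NEW=0, ERR=270475/16384
(0,5): OLD=2417613/262144 → NEW=0, ERR=2417613/262144
(0,6): OLD=67254939/4194304 → NEW=0, ERR=67254939/4194304
(1,0): OLD=4087/64 → NEW=0, ERR=4087/64
(1,1): OLD=46241/512 → NEW=0, ERR=46241/512
(1,2): OLD=1710933/16384 → NEW=0, ERR=1710933/16384
(1,3): OLD=6559297/65536 → NEW=0, ERR=6559297/65536
(1,4): OLD=442344179/4194304 → NEW=0, ERR=442344179/4194304
(1,5): OLD=3256807363/33554432 → NEW=0, ERR=3256807363/33554432
(1,6): OLD=56398945549/536870912 → NEW=0, ERR=56398945549/536870912
(2,0): OLD=1031291/8192 → NEW=0, ERR=1031291/8192
(2,1): OLD=55278681/262144 → NEW=255, ERR=-11568039/262144
(2,2): OLD=539966987/4194304 → NEW=255, ERR=-529580533/4194304
(2,3): OLD=3601686707/33554432 → NEW=0, ERR=3601686707/33554432
(2,4): OLD=52444804627/268435456 → NEW=255, ERR=-16006236653/268435456
(2,5): OLD=1069728019105/8589934592 → NEW=0, ERR=1069728019105/8589934592
(2,6): OLD=25615577135479/137438953472 → NEW=255, ERR=-9431355999881/137438953472
(3,0): OLD=721699307/4194304 → NEW=255, ERR=-347848213/4194304
(3,1): OLD=2453515439/33554432 → NEW=0, ERR=2453515439/33554432
(3,2): OLD=41044139149/268435456 → NEW=255, ERR=-27406902131/268435456
(3,3): OLD=130785579571/1073741824 → NEW=0, ERR=130785579571/1073741824
(3,4): OLD=29922370327019/137438953472 → NEW=255, ERR=-5124562808341/137438953472
(3,5): OLD=164938194751761/1099511627776 → NEW=255, ERR=-115437270331119/1099511627776
(3,6): OLD=1625622332883599/17592186044416 → NEW=0, ERR=1625622332883599/17592186044416
(4,0): OLD=98136445637/536870912 → NEW=255, ERR=-38765636923/536870912
(4,1): OLD=1382403103457/8589934592 → NEW=255, ERR=-808030217503/8589934592
(4,2): OLD=20526233925647/137438953472 → NEW=255, ERR=-14520699209713/137438953472
(4,3): OLD=192929717742549/1099511627776 → NEW=255, ERR=-87445747340331/1099511627776
(4,4): OLD=1094939962449759/8796093022208 → NEW=0, ERR=1094939962449759/8796093022208
(4,5): OLD=65484196242278831/281474976710656 → NEW=255, ERR=-6291922818938449/281474976710656
(4,6): OLD=921145514148487545/4503599627370496 → NEW=255, ERR=-227272390830988935/4503599627370496
(5,0): OLD=27734885133875/137438953472 → NEW=255, ERR=-7312048001485/137438953472
(5,1): OLD=163833200831345/1099511627776 → NEW=255, ERR=-116542264251535/1099511627776
(5,2): OLD=1256256140391223/8796093022208 → NEW=255, ERR=-986747580271817/8796093022208
(5,3): OLD=12160027252068563/70368744177664 → NEW=255, ERR=-5784002513235757/70368744177664
(5,4): OLD=1039329555532227713/4503599627370496 → NEW=255, ERR=-109088349447248767/4503599627370496
(5,5): OLD=8024878786907026513/36028797018963968 → NEW=255, ERR=-1162464452928785327/36028797018963968
(5,6): OLD=123199371389773578399/576460752303423488 → NEW=255, ERR=-23798120447599411041/576460752303423488
Row 0: .......
Row 1: .......
Row 2: .##.#.#
Row 3: #.#.##.
Row 4: ####.##
Row 5: #######

Answer: .......
.......
.##.#.#
#.#.##.
####.##
#######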